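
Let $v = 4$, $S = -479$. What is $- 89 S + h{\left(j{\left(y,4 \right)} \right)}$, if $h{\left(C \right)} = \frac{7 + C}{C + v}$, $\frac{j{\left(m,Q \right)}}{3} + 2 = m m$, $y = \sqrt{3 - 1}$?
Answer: $\frac{170531}{4} \approx 42633.0$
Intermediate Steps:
$y = \sqrt{2} \approx 1.4142$
$j{\left(m,Q \right)} = -6 + 3 m^{2}$ ($j{\left(m,Q \right)} = -6 + 3 m m = -6 + 3 m^{2}$)
$h{\left(C \right)} = \frac{7 + C}{4 + C}$ ($h{\left(C \right)} = \frac{7 + C}{C + 4} = \frac{7 + C}{4 + C}$)
$- 89 S + h{\left(j{\left(y,4 \right)} \right)} = \left(-89\right) \left(-479\right) + \frac{7 - \left(6 - 3 \left(\sqrt{2}\right)^{2}\right)}{4 - \left(6 - 3 \left(\sqrt{2}\right)^{2}\right)} = 42631 + \frac{7 + \left(-6 + 3 \cdot 2\right)}{4 + \left(-6 + 3 \cdot 2\right)} = 42631 + \frac{7 + \left(-6 + 6\right)}{4 + \left(-6 + 6\right)} = 42631 + \frac{7 + 0}{4 + 0} = 42631 + \frac{1}{4} \cdot 7 = 42631 + \frac{7}{4} = \frac{170531}{4}$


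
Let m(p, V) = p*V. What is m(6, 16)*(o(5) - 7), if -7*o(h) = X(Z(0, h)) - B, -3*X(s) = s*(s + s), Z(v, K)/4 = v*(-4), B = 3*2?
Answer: -4128/7 ≈ -589.71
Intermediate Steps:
B = 6
Z(v, K) = -16*v (Z(v, K) = 4*(v*(-4)) = 4*(-4*v) = -16*v)
X(s) = -2*s²/3 (X(s) = -s*(s + s)/3 = -s*2*s/3 = -2*s²/3)
m(p, V) = V*p
o(h) = 6/7 (o(h) = -(-2*(-16*0)²/3 - 1*6)/7 = -(-⅔*0² - 6)/7 = -(-⅔*0 - 6)/7 = -(0 - 6)/7 = -⅐*(-6) = 6/7)
m(6, 16)*(o(5) - 7) = (16*6)*(6/7 - 7) = 96*(-43/7) = -4128/7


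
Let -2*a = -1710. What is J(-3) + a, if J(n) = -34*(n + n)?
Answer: 1059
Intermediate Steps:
a = 855 (a = -1/2*(-1710) = 855)
J(n) = -68*n
J(-3) + a = -68*(-3) + 855 = 204 + 855 = 1059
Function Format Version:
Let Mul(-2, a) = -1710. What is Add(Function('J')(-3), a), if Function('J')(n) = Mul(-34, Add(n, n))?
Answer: 1059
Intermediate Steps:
a = 855 (a = Mul(Rational(-1, 2), -1710) = 855)
Function('J')(n) = Mul(-68, n) (Function('J')(n) = Mul(-34, Mul(2, n)) = Mul(-68, n))
Add(Function('J')(-3), a) = Add(Mul(-68, -3), 855) = Add(204, 855) = 1059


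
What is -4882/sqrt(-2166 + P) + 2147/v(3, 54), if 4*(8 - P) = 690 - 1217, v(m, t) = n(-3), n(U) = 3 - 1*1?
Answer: 2147/2 + 9764*I*sqrt(8105)/8105 ≈ 1073.5 + 108.46*I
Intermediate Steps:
n(U) = 2 (n(U) = 3 - 1 = 2)
v(m, t) = 2
P = 559/4 (P = 8 - (690 - 1217)/4 = 8 - 1/4*(-527) = 8 + 527/4 = 559/4 ≈ 139.75)
-4882/sqrt(-2166 + P) + 2147/v(3, 54) = -4882/sqrt(-2166 + 559/4) + 2147/2 = -4882*(-2*I*sqrt(8105)/8105) + 2147*(1/2) = -4882*(-2*I*sqrt(8105)/8105) + 2147/2 = -(-9764)*I*sqrt(8105)/8105 + 2147/2 = 9764*I*sqrt(8105)/8105 + 2147/2 = 2147/2 + 9764*I*sqrt(8105)/8105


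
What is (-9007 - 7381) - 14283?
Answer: -30671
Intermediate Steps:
(-9007 - 7381) - 14283 = -16388 - 14283 = -30671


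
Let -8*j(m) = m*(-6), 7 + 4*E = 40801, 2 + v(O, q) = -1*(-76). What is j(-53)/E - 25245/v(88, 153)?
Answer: -85821358/251563 ≈ -341.15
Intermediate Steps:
v(O, q) = 74 (v(O, q) = -2 - 1*(-76) = -2 + 76 = 74)
E = 20397/2 (E = -7/4 + (¼)*40801 = -7/4 + 40801/4 = 20397/2 ≈ 10199.)
j(m) = 3*m/4 (j(m) = -m*(-6)/8 = -(-3)*m/4 = 3*m/4)
j(-53)/E - 25245/v(88, 153) = ((¾)*(-53))/(20397/2) - 25245/74 = -159/4*2/20397 - 25245*1/74 = -53/13598 - 25245/74 = -85821358/251563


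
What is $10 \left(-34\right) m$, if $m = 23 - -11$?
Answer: $-11560$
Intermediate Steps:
$m = 34$ ($m = 23 + 11 = 34$)
$10 \left(-34\right) m = 10 \left(-34\right) 34 = \left(-340\right) 34 = -11560$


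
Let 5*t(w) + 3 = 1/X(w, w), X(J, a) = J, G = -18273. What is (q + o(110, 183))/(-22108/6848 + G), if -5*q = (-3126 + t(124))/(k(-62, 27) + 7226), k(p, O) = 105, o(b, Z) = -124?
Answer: 1205289905052/177768684617075 ≈ 0.0067801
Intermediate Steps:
t(w) = -3/5 + 1/(5*w)
q = 1938491/22726100 (q = -(-3126 + (1/5)*(1 - 3*124)/124)/(5*(105 + 7226)) = -(-3126 + (1/5)*(1/124)*(1 - 372))/(5*7331) = -(-3126 + (1/5)*(1/124)*(-371))/(5*7331) = -(-3126 - 371/620)/(5*7331) = -(-1938491)/(3100*7331) = -1/5*(-1938491/4545220) = 1938491/22726100 ≈ 0.085298)
(q + o(110, 183))/(-22108/6848 + G) = (1938491/22726100 - 124)/(-22108/6848 - 18273) = -2816097909/(22726100*(-22108*1/6848 - 18273)) = -2816097909/(22726100*(-5527/1712 - 18273)) = -2816097909/(22726100*(-31288903/1712)) = -2816097909/22726100*(-1712/31288903) = 1205289905052/177768684617075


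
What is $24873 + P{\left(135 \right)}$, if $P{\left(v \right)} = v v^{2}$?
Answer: $2485248$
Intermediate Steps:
$P{\left(v \right)} = v^{3}$
$24873 + P{\left(135 \right)} = 24873 + 135^{3} = 24873 + 2460375 = 2485248$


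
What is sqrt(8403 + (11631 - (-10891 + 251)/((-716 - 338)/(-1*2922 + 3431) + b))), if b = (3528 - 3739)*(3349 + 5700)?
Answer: sqrt(9344264320273409842)/21596769 ≈ 141.54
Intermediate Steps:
b = -1909339 (b = -211*9049 = -1909339)
sqrt(8403 + (11631 - (-10891 + 251)/((-716 - 338)/(-1*2922 + 3431) + b))) = sqrt(8403 + (11631 - (-10891 + 251)/((-716 - 338)/(-1*2922 + 3431) - 1909339))) = sqrt(8403 + (11631 - (-10640)/(-1054/(-2922 + 3431) - 1909339))) = sqrt(8403 + (11631 - (-10640)/(-1054/509 - 1909339))) = sqrt(8403 + (11631 - (-10640)/(-971854605/509))) = sqrt(8403 + (11631 - (-10640)*(-509)/971854605)) = sqrt(8403 + (11631 - 1*1083152/194370921)) = sqrt(8403 + (11631 - 1083152/194370921)) = sqrt(8403 + 2260727098999/194370921) = sqrt(3894025948162/194370921) = sqrt(9344264320273409842)/21596769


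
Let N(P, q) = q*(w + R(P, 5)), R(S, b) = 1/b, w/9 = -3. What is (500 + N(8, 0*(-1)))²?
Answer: 250000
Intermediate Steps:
w = -27 (w = 9*(-3) = -27)
N(P, q) = -134*q/5 (N(P, q) = q*(-27 + 1/5) = q*(-27 + ⅕) = q*(-134/5) = -134*q/5)
(500 + N(8, 0*(-1)))² = (500 - 0*(-1))² = (500 - 134/5*0)² = (500 + 0)² = 500² = 250000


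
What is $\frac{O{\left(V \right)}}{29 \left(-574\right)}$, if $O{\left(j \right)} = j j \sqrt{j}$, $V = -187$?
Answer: $- \frac{34969 i \sqrt{187}}{16646} \approx - 28.727 i$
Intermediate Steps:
$O{\left(j \right)} = j^{\frac{5}{2}}$ ($O{\left(j \right)} = j^{2} \sqrt{j} = j^{\frac{5}{2}}$)
$\frac{O{\left(V \right)}}{29 \left(-574\right)} = \frac{\left(-187\right)^{\frac{5}{2}}}{29 \left(-574\right)} = \frac{34969 i \sqrt{187}}{-16646} = 34969 i \sqrt{187} \left(- \frac{1}{16646}\right) = - \frac{34969 i \sqrt{187}}{16646}$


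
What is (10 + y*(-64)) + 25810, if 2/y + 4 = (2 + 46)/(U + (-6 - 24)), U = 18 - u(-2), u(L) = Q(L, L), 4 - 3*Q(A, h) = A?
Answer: 335884/13 ≈ 25837.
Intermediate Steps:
Q(A, h) = 4/3 - A/3
u(L) = 4/3 - L/3
U = 16 (U = 18 - (4/3 - ⅓*(-2)) = 18 - (4/3 + ⅔) = 18 - 1*2 = 18 - 2 = 16)
y = -7/26 (y = 2/(-4 + (2 + 46)/(16 + (-6 - 24))) = 2/(-4 + 48/(16 - 30)) = 2/(-4 + 48/(-14)) = 2/(-4 + 48*(-1/14)) = 2/(-4 - 24/7) = 2/(-52/7) = 2*(-7/52) = -7/26 ≈ -0.26923)
(10 + y*(-64)) + 25810 = (10 - 7/26*(-64)) + 25810 = (10 + 224/13) + 25810 = 354/13 + 25810 = 335884/13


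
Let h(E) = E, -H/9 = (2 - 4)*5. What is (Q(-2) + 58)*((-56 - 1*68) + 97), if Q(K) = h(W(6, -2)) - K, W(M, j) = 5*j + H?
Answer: -3780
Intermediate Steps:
H = 90 (H = -9*(2 - 4)*5 = -(-18)*5 = -9*(-10) = 90)
W(M, j) = 90 + 5*j (W(M, j) = 5*j + 90 = 90 + 5*j)
Q(K) = 80 - K (Q(K) = (90 + 5*(-2)) - K = (90 - 10) - K = 80 - K)
(Q(-2) + 58)*((-56 - 1*68) + 97) = ((80 - 1*(-2)) + 58)*((-56 - 1*68) + 97) = ((80 + 2) + 58)*((-56 - 68) + 97) = (82 + 58)*(-124 + 97) = 140*(-27) = -3780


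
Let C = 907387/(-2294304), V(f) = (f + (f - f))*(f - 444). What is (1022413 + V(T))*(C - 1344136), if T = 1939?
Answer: -6046238786335577179/1147152 ≈ -5.2707e+12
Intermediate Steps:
V(f) = f*(-444 + f) (V(f) = (f + 0)*(-444 + f) = f*(-444 + f))
C = -907387/2294304 (C = 907387*(-1/2294304) = -907387/2294304 ≈ -0.39550)
(1022413 + V(T))*(C - 1344136) = (1022413 + 1939*(-444 + 1939))*(-907387/2294304 - 1344136) = (1022413 + 1939*1495)*(-3083857508731/2294304) = (1022413 + 2898805)*(-3083857508731/2294304) = 3921218*(-3083857508731/2294304) = -6046238786335577179/1147152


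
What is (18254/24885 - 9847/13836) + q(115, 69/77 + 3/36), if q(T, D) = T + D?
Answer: 10460546267/90176130 ≈ 116.00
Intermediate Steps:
q(T, D) = D + T
(18254/24885 - 9847/13836) + q(115, 69/77 + 3/36) = (18254/24885 - 9847/13836) + ((69/77 + 3/36) + 115) = (18254*(1/24885) - 9847*1/13836) + ((69*(1/77) + 3*(1/36)) + 115) = (18254/24885 - 9847/13836) + ((69/77 + 1/12) + 115) = 2506583/114769620 + (905/924 + 115) = 2506583/114769620 + 107165/924 = 10460546267/90176130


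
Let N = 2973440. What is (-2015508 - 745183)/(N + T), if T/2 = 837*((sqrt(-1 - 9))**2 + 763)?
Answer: -2760691/4233962 ≈ -0.65203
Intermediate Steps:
T = 1260522 (T = 2*(837*((sqrt(-1 - 9))**2 + 763)) = 2*(837*((sqrt(-10))**2 + 763)) = 2*(837*((I*sqrt(10))**2 + 763)) = 2*(837*(-10 + 763)) = 2*(837*753) = 2*630261 = 1260522)
(-2015508 - 745183)/(N + T) = (-2015508 - 745183)/(2973440 + 1260522) = -2760691/4233962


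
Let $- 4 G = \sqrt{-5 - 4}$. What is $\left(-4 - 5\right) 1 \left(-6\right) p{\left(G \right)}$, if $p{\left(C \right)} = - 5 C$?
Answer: $\frac{405 i}{2} \approx 202.5 i$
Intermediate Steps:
$G = - \frac{3 i}{4}$ ($G = - \frac{\sqrt{-5 - 4}}{4} = - \frac{\sqrt{-9}}{4} = - \frac{3 i}{4} \approx - 0.75 i$)
$\left(-4 - 5\right) 1 \left(-6\right) p{\left(G \right)} = \left(-4 - 5\right) 1 \left(-6\right) \left(- 5 \left(- \frac{3 i}{4}\right)\right) = \left(-4 - 5\right) 1 \left(-6\right) \frac{15 i}{4} = \left(-9\right) 1 \left(-6\right) \frac{15 i}{4} = \left(-9\right) \left(-6\right) \frac{15 i}{4} = 54 \frac{15 i}{4} = \frac{405 i}{2}$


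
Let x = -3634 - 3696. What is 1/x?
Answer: -1/7330 ≈ -0.00013643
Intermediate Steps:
x = -7330
1/x = 1/(-7330) = -1/7330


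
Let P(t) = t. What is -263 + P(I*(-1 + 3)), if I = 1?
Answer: -261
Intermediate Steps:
-263 + P(I*(-1 + 3)) = -263 + 1*(-1 + 3) = -263 + 1*2 = -263 + 2 = -261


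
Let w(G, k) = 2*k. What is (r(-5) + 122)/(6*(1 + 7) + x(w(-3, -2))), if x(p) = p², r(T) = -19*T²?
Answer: -353/64 ≈ -5.5156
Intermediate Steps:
(r(-5) + 122)/(6*(1 + 7) + x(w(-3, -2))) = (-19*(-5)² + 122)/(6*(1 + 7) + (2*(-2))²) = (-19*25 + 122)/(6*8 + (-4)²) = (-475 + 122)/(48 + 16) = -353/64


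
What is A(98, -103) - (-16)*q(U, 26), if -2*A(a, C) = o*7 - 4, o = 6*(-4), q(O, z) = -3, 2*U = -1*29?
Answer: 38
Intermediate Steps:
U = -29/2 (U = (-1*29)/2 = (½)*(-29) = -29/2 ≈ -14.500)
o = -24
A(a, C) = 86 (A(a, C) = -(-24*7 - 4)/2 = -(-168 - 4)/2 = -½*(-172) = 86)
A(98, -103) - (-16)*q(U, 26) = 86 - (-16)*(-3) = 86 - 1*48 = 86 - 48 = 38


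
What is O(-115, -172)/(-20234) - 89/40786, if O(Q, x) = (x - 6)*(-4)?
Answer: -15420229/412631962 ≈ -0.037370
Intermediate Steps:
O(Q, x) = 24 - 4*x (O(Q, x) = (-6 + x)*(-4) = 24 - 4*x)
O(-115, -172)/(-20234) - 89/40786 = (24 - 4*(-172))/(-20234) - 89/40786 = (24 + 688)*(-1/20234) - 89*1/40786 = 712*(-1/20234) - 89/40786 = -356/10117 - 89/40786 = -15420229/412631962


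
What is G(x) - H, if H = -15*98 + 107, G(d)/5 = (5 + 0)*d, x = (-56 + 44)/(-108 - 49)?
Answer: 214291/157 ≈ 1364.9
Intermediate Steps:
x = 12/157 (x = -12/(-157) = -12*(-1/157) = 12/157 ≈ 0.076433)
G(d) = 25*d (G(d) = 5*((5 + 0)*d) = 5*(5*d) = 25*d)
H = -1363 (H = -1470 + 107 = -1363)
G(x) - H = 25*(12/157) - 1*(-1363) = 300/157 + 1363 = 214291/157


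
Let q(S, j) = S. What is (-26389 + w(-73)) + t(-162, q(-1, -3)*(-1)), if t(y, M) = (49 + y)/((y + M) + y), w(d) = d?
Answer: -8547113/323 ≈ -26462.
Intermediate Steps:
t(y, M) = (49 + y)/(M + 2*y) (t(y, M) = (49 + y)/((M + y) + y) = (49 + y)/(M + 2*y))
(-26389 + w(-73)) + t(-162, q(-1, -3)*(-1)) = (-26389 - 73) + (49 - 162)/(-1*(-1) + 2*(-162)) = -26462 - 113/(1 - 324) = -26462 - 113/(-323) = -26462 - 1/323*(-113) = -26462 + 113/323 = -8547113/323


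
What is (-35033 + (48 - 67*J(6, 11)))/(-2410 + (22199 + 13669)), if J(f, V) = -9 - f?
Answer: -16990/16729 ≈ -1.0156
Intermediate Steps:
(-35033 + (48 - 67*J(6, 11)))/(-2410 + (22199 + 13669)) = (-35033 + (48 - 67*(-9 - 1*6)))/(-2410 + (22199 + 13669)) = (-35033 + (48 - 67*(-9 - 6)))/(-2410 + 35868) = (-35033 + (48 - 67*(-15)))/33458 = (-35033 + (48 + 1005))*(1/33458) = (-35033 + 1053)*(1/33458) = -33980*1/33458 = -16990/16729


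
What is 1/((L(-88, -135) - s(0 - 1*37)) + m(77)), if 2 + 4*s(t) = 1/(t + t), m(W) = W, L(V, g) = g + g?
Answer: -296/56979 ≈ -0.0051949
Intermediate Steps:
L(V, g) = 2*g
s(t) = -½ + 1/(8*t) (s(t) = -½ + 1/(4*(t + t)) = -½ + 1/(4*((2*t))) = -½ + (1/(2*t))/4 = -½ + 1/(8*t))
1/((L(-88, -135) - s(0 - 1*37)) + m(77)) = 1/((2*(-135) - (1 - 4*(0 - 1*37))/(8*(0 - 1*37))) + 77) = 1/((-270 - (1 - 4*(0 - 37))/(8*(0 - 37))) + 77) = 1/((-270 - (1 - 4*(-37))/(8*(-37))) + 77) = 1/((-270 - (-1)*(1 + 148)/(8*37)) + 77) = 1/((-270 - (-1)*149/(8*37)) + 77) = 1/((-270 - 1*(-149/296)) + 77) = 1/((-270 + 149/296) + 77) = 1/(-79771/296 + 77) = 1/(-56979/296) = -296/56979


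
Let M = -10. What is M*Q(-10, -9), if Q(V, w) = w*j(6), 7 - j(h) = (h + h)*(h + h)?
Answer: -12330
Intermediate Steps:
j(h) = 7 - 4*h**2 (j(h) = 7 - (h + h)*(h + h) = 7 - 2*h*2*h = 7 - 4*h**2)
Q(V, w) = -137*w (Q(V, w) = w*(7 - 4*6**2) = w*(7 - 4*36) = w*(7 - 144) = w*(-137) = -137*w)
M*Q(-10, -9) = -(-1370)*(-9) = -10*1233 = -12330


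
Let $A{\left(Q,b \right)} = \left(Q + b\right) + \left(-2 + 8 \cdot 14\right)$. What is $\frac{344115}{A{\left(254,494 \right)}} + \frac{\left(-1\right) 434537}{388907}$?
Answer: $\frac{44485299853}{111227402} \approx 399.95$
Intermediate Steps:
$A{\left(Q,b \right)} = 110 + Q + b$ ($A{\left(Q,b \right)} = \left(Q + b\right) + \left(-2 + 112\right) = \left(Q + b\right) + 110 = 110 + Q + b$)
$\frac{344115}{A{\left(254,494 \right)}} + \frac{\left(-1\right) 434537}{388907} = \frac{344115}{110 + 254 + 494} + \frac{\left(-1\right) 434537}{388907} = \frac{344115}{858} - \frac{434537}{388907} = 344115 \cdot \frac{1}{858} - \frac{434537}{388907} = \frac{114705}{286} - \frac{434537}{388907} = \frac{44485299853}{111227402}$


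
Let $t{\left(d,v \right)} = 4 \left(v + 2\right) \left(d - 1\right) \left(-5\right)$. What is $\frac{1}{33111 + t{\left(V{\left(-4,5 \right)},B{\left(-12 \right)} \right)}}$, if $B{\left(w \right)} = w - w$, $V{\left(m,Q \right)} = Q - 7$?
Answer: $\frac{1}{33231} \approx 3.0092 \cdot 10^{-5}$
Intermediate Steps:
$V{\left(m,Q \right)} = -7 + Q$ ($V{\left(m,Q \right)} = Q - 7 = -7 + Q$)
$B{\left(w \right)} = 0$
$t{\left(d,v \right)} = - 20 \left(-1 + d\right) \left(2 + v\right)$ ($t{\left(d,v \right)} = 4 \left(2 + v\right) \left(-1 + d\right) \left(-5\right) = 4 \left(-1 + d\right) \left(2 + v\right) \left(-5\right) = - 20 \left(-1 + d\right) \left(2 + v\right)$)
$\frac{1}{33111 + t{\left(V{\left(-4,5 \right)},B{\left(-12 \right)} \right)}} = \frac{1}{33111 + \left(40 - 40 \left(-7 + 5\right) + 20 \cdot 0 - 20 \left(-7 + 5\right) 0\right)} = \frac{1}{33111 + \left(40 - -80 + 0 - \left(-40\right) 0\right)} = \frac{1}{33111 + \left(40 + 80 + 0 + 0\right)} = \frac{1}{33111 + 120} = \frac{1}{33231}$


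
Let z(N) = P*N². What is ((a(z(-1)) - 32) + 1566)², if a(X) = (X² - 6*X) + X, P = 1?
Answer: 2340900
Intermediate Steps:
z(N) = N² (z(N) = 1*N² = N²)
a(X) = X² - 5*X
((a(z(-1)) - 32) + 1566)² = (((-1)²*(-5 + (-1)²) - 32) + 1566)² = ((1*(-5 + 1) - 32) + 1566)² = ((1*(-4) - 32) + 1566)² = ((-4 - 32) + 1566)² = (-36 + 1566)² = 1530² = 2340900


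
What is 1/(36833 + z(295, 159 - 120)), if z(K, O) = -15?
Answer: 1/36818 ≈ 2.7161e-5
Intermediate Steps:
1/(36833 + z(295, 159 - 120)) = 1/(36833 - 15) = 1/36818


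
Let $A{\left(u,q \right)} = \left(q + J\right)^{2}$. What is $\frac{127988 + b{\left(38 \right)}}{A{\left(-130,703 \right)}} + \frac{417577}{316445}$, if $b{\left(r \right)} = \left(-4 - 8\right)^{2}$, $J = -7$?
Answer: $\frac{60706927693}{38322755280} \approx 1.5841$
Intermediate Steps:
$A{\left(u,q \right)} = \left(-7 + q\right)^{2}$ ($A{\left(u,q \right)} = \left(q - 7\right)^{2} = \left(-7 + q\right)^{2}$)
$b{\left(r \right)} = 144$ ($b{\left(r \right)} = \left(-12\right)^{2} = 144$)
$\frac{127988 + b{\left(38 \right)}}{A{\left(-130,703 \right)}} + \frac{417577}{316445} = \frac{127988 + 144}{\left(-7 + 703\right)^{2}} + \frac{417577}{316445} = \frac{128132}{696^{2}} + 417577 \cdot \frac{1}{316445} = \frac{128132}{484416} + \frac{417577}{316445} = 128132 \cdot \frac{1}{484416} + \frac{417577}{316445} = \frac{32033}{121104} + \frac{417577}{316445} = \frac{60706927693}{38322755280}$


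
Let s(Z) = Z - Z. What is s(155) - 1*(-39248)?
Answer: 39248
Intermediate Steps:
s(Z) = 0
s(155) - 1*(-39248) = 0 - 1*(-39248) = 0 + 39248 = 39248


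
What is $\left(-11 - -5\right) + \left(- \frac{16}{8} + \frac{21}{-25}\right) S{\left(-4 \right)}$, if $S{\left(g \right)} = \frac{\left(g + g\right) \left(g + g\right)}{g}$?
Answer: $\frac{986}{25} \approx 39.44$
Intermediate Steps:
$S{\left(g \right)} = 4 g$ ($S{\left(g \right)} = \frac{2 g 2 g}{g} = \frac{4 g^{2}}{g} = 4 g$)
$\left(-11 - -5\right) + \left(- \frac{16}{8} + \frac{21}{-25}\right) S{\left(-4 \right)} = \left(-11 - -5\right) + \left(- \frac{16}{8} + \frac{21}{-25}\right) 4 \left(-4\right) = \left(-11 + 5\right) + \left(\left(-16\right) \frac{1}{8} + 21 \left(- \frac{1}{25}\right)\right) \left(-16\right) = -6 + \left(-2 - \frac{21}{25}\right) \left(-16\right) = -6 - - \frac{1136}{25} = -6 + \frac{1136}{25} = \frac{986}{25}$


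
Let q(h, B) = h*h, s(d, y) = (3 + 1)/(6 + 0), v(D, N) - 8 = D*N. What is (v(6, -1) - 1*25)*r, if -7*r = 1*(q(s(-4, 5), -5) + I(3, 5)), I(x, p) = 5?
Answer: 161/9 ≈ 17.889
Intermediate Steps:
v(D, N) = 8 + D*N
s(d, y) = ⅔ (s(d, y) = 4/6 = 4*(⅙) = ⅔)
q(h, B) = h²
r = -7/9 (r = -((⅔)² + 5)/7 = -(4/9 + 5)/7 = -49/(7*9) = -⅐*49/9 = -7/9 ≈ -0.77778)
(v(6, -1) - 1*25)*r = ((8 + 6*(-1)) - 1*25)*(-7/9) = ((8 - 6) - 25)*(-7/9) = (2 - 25)*(-7/9) = -23*(-7/9) = 161/9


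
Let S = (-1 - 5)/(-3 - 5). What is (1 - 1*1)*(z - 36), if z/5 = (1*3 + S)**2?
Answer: 0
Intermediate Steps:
S = 3/4 (S = -6/(-8) = -6*(-1/8) = 3/4 ≈ 0.75000)
z = 1125/16 (z = 5*(1*3 + 3/4)**2 = 5*(3 + 3/4)**2 = 5*(15/4)**2 = 5*(225/16) = 1125/16 ≈ 70.313)
(1 - 1*1)*(z - 36) = (1 - 1*1)*(1125/16 - 36) = (1 - 1)*(549/16) = 0*(549/16) = 0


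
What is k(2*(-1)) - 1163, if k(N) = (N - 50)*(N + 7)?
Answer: -1423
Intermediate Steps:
k(N) = (-50 + N)*(7 + N)
k(2*(-1)) - 1163 = (-350 + (2*(-1))² - 86*(-1)) - 1163 = (-350 + (-2)² - 43*(-2)) - 1163 = (-350 + 4 + 86) - 1163 = -260 - 1163 = -1423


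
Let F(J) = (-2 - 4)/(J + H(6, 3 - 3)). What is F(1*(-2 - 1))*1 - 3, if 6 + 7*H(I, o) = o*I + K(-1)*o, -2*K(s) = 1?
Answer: -13/9 ≈ -1.4444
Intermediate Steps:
K(s) = -½ (K(s) = -½*1 = -½)
H(I, o) = -6/7 - o/14 + I*o/7 (H(I, o) = -6/7 + (o*I - o/2)/7 = -6/7 + (I*o - o/2)/7 = -6/7 + (-o/2 + I*o)/7 = -6/7 + (-o/14 + I*o/7) = -6/7 - o/14 + I*o/7)
F(J) = -6/(-6/7 + J) (F(J) = (-2 - 4)/(J + (-6/7 - (3 - 3)/14 + (⅐)*6*(3 - 3))) = -6/(J + (-6/7 - 1/14*0 + (⅐)*6*0)) = -6/(J + (-6/7 + 0 + 0)) = -6/(J - 6/7) = -6/(-6/7 + J))
F(1*(-2 - 1))*1 - 3 = -42/(-6 + 7*(1*(-2 - 1)))*1 - 3 = -42/(-6 + 7*(1*(-3)))*1 - 3 = -42/(-6 + 7*(-3))*1 - 3 = -42/(-6 - 21)*1 - 3 = -42/(-27)*1 - 3 = -42*(-1/27)*1 - 3 = (14/9)*1 - 3 = 14/9 - 3 = -13/9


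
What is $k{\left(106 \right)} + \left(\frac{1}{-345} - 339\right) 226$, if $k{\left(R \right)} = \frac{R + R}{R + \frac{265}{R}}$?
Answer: $- \frac{5735609872}{74865} \approx -76613.0$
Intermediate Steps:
$k{\left(R \right)} = \frac{2 R}{R + \frac{265}{R}}$
$k{\left(106 \right)} + \left(\frac{1}{-345} - 339\right) 226 = \frac{2 \cdot 106^{2}}{265 + 106^{2}} + \left(\frac{1}{-345} - 339\right) 226 = 2 \cdot 11236 \frac{1}{265 + 11236} + \left(- \frac{1}{345} - 339\right) 226 = 2 \cdot 11236 \cdot \frac{1}{11501} - \frac{26432056}{345} = \frac{424}{217} - \frac{26432056}{345} = - \frac{5735609872}{74865}$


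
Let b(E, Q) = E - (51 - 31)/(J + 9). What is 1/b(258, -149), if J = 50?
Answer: 59/15202 ≈ 0.0038811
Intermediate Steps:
b(E, Q) = -20/59 + E (b(E, Q) = E - (51 - 31)/(50 + 9) = E - 20/59 = -20/59 + E)
1/b(258, -149) = 1/(-20/59 + 258) = 1/(15202/59) = 59/15202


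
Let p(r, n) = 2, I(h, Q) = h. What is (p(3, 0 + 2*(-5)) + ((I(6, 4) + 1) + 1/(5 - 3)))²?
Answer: 361/4 ≈ 90.250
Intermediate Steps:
(p(3, 0 + 2*(-5)) + ((I(6, 4) + 1) + 1/(5 - 3)))² = (2 + ((6 + 1) + 1/(5 - 3)))² = (2 + (7 + 1/2))² = (2 + (7 + ½))² = (2 + 15/2)² = (19/2)² = 361/4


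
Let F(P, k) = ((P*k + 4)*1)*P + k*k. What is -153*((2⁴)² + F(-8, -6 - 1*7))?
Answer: 67167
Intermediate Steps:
F(P, k) = k² + P*(4 + P*k) (F(P, k) = ((4 + P*k)*1)*P + k² = (4 + P*k)*P + k² = P*(4 + P*k) + k² = k² + P*(4 + P*k))
-153*((2⁴)² + F(-8, -6 - 1*7)) = -153*((2⁴)² + ((-6 - 1*7)² + 4*(-8) + (-6 - 1*7)*(-8)²)) = -153*(16² + ((-6 - 7)² - 32 + (-6 - 7)*64)) = -153*(256 + ((-13)² - 32 - 13*64)) = -153*(256 + (169 - 32 - 832)) = -153*(256 - 695) = -153*(-439) = 67167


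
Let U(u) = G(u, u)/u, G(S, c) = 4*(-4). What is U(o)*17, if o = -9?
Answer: 272/9 ≈ 30.222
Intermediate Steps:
G(S, c) = -16
U(u) = -16/u
U(o)*17 = -16/(-9)*17 = -16*(-1/9)*17 = (16/9)*17 = 272/9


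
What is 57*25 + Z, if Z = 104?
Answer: 1529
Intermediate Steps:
57*25 + Z = 57*25 + 104 = 1425 + 104 = 1529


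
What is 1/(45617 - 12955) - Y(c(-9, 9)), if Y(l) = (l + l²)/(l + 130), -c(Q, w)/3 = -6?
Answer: -1396282/604247 ≈ -2.3108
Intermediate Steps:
c(Q, w) = 18 (c(Q, w) = -3*(-6) = 18)
Y(l) = (l + l²)/(130 + l)
1/(45617 - 12955) - Y(c(-9, 9)) = 1/(45617 - 12955) - 18*(1 + 18)/(130 + 18) = 1/32662 - 18*19/148 = 1/32662 - 1*171/74 = 1/32662 - 171/74 = -1396282/604247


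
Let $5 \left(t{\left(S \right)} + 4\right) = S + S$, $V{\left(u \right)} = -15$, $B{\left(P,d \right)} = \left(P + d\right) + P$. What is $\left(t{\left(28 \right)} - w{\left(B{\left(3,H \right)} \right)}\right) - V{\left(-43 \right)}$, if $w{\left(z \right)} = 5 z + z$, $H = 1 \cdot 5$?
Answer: $- \frac{219}{5} \approx -43.8$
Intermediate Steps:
$H = 5$
$B{\left(P,d \right)} = d + 2 P$
$t{\left(S \right)} = -4 + \frac{2 S}{5}$ ($t{\left(S \right)} = -4 + \frac{S + S}{5} = -4 + \frac{2 S}{5}$)
$w{\left(z \right)} = 6 z$
$\left(t{\left(28 \right)} - w{\left(B{\left(3,H \right)} \right)}\right) - V{\left(-43 \right)} = \left(\left(-4 + \frac{2}{5} \cdot 28\right) - 6 \left(5 + 2 \cdot 3\right)\right) - -15 = \left(\left(-4 + \frac{56}{5}\right) - 6 \left(5 + 6\right)\right) + 15 = \left(\frac{36}{5} - 6 \cdot 11\right) + 15 = \left(\frac{36}{5} - 66\right) + 15 = - \frac{294}{5} + 15 = - \frac{219}{5}$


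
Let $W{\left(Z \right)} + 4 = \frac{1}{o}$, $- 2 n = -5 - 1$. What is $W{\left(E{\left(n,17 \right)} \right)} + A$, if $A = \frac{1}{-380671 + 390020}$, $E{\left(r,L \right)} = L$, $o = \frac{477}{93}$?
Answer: $- \frac{5655986}{1486491} \approx -3.8049$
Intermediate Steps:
$n = 3$ ($n = - \frac{-5 - 1}{2} = \left(- \frac{1}{2}\right) \left(-6\right) = 3$)
$o = \frac{159}{31}$ ($o = 477 \cdot \frac{1}{93} = \frac{159}{31} \approx 5.129$)
$A = \frac{1}{9349} \approx 0.00010696$
$W{\left(Z \right)} = - \frac{605}{159}$ ($W{\left(Z \right)} = -4 + \frac{1}{\frac{159}{31}} = -4 + \frac{31}{159} = - \frac{605}{159}$)
$W{\left(E{\left(n,17 \right)} \right)} + A = - \frac{605}{159} + \frac{1}{9349} = - \frac{5655986}{1486491}$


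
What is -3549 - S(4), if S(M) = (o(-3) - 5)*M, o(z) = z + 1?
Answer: -3521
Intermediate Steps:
o(z) = 1 + z
S(M) = -7*M (S(M) = ((1 - 3) - 5)*M = (-2 - 5)*M = -7*M)
-3549 - S(4) = -3549 - (-7)*4 = -3549 - 1*(-28) = -3549 + 28 = -3521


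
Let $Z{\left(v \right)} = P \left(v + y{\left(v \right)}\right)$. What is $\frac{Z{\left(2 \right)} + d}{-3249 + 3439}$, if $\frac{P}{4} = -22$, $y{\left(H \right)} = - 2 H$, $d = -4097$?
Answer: $- \frac{3921}{190} \approx -20.637$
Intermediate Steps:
$P = -88$ ($P = 4 \left(-22\right) = -88$)
$Z{\left(v \right)} = 88 v$ ($Z{\left(v \right)} = - 88 \left(v - 2 v\right) = - 88 \left(- v\right) = 88 v$)
$\frac{Z{\left(2 \right)} + d}{-3249 + 3439} = \frac{88 \cdot 2 - 4097}{-3249 + 3439} = \frac{176 - 4097}{190} = \left(-3921\right) \frac{1}{190} = - \frac{3921}{190}$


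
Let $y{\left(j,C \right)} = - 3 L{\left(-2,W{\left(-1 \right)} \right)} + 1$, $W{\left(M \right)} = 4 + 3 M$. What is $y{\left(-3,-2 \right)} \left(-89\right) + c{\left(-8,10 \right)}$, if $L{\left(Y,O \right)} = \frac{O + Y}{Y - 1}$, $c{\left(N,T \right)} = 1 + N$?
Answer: $-7$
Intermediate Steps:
$L{\left(Y,O \right)} = \frac{O + Y}{-1 + Y}$
$y{\left(j,C \right)} = 0$ ($y{\left(j,C \right)} = - 3 \frac{\left(4 + 3 \left(-1\right)\right) - 2}{-1 - 2} + 1 = - 3 \frac{\left(4 - 3\right) - 2}{-3} + 1 = - 3 \left(- \frac{1 - 2}{3}\right) + 1 = - 3 \left(\left(- \frac{1}{3}\right) \left(-1\right)\right) + 1 = \left(-3\right) \frac{1}{3} + 1 = -1 + 1 = 0$)
$y{\left(-3,-2 \right)} \left(-89\right) + c{\left(-8,10 \right)} = 0 \left(-89\right) + \left(1 - 8\right) = 0 - 7 = -7$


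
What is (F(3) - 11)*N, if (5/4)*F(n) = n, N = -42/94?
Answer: 903/235 ≈ 3.8426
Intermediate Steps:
N = -21/47 (N = -42*1/94 = -21/47 ≈ -0.44681)
F(n) = 4*n/5
(F(3) - 11)*N = ((4/5)*3 - 11)*(-21/47) = (12/5 - 11)*(-21/47) = -43/5*(-21/47) = 903/235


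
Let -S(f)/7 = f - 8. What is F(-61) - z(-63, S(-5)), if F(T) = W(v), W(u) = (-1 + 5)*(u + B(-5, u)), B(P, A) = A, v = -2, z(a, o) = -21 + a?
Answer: 68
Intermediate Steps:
S(f) = 56 - 7*f (S(f) = -7*(f - 8) = -7*(-8 + f) = 56 - 7*f)
W(u) = 8*u (W(u) = (-1 + 5)*(u + u) = 4*(2*u) = 8*u)
F(T) = -16 (F(T) = 8*(-2) = -16)
F(-61) - z(-63, S(-5)) = -16 - (-21 - 63) = -16 - 1*(-84) = -16 + 84 = 68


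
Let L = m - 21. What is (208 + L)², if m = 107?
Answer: 86436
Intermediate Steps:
L = 86 (L = 107 - 21 = 86)
(208 + L)² = (208 + 86)² = 294² = 86436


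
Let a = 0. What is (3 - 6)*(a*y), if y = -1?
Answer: 0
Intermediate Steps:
(3 - 6)*(a*y) = (3 - 6)*(0*(-1)) = -3*0 = 0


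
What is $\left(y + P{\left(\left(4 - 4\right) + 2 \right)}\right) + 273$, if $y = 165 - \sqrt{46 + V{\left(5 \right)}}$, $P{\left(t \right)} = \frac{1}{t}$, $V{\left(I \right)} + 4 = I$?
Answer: $\frac{877}{2} - \sqrt{47} \approx 431.64$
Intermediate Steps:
$V{\left(I \right)} = -4 + I$
$y = 165 - \sqrt{47}$ ($y = 165 - \sqrt{46 + \left(-4 + 5\right)} = 165 - \sqrt{46 + 1} = 165 - \sqrt{47} \approx 158.14$)
$\left(y + P{\left(\left(4 - 4\right) + 2 \right)}\right) + 273 = \left(\left(165 - \sqrt{47}\right) + \frac{1}{\left(4 - 4\right) + 2}\right) + 273 = \left(\left(165 - \sqrt{47}\right) + \frac{1}{0 + 2}\right) + 273 = \left(\left(165 - \sqrt{47}\right) + \frac{1}{2}\right) + 273 = \left(\frac{331}{2} - \sqrt{47}\right) + 273 = \frac{877}{2} - \sqrt{47}$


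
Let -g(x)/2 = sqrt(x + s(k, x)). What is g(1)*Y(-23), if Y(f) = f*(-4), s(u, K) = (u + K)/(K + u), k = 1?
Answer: -184*sqrt(2) ≈ -260.22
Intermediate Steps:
s(u, K) = 1 (s(u, K) = (K + u)/(K + u) = 1)
Y(f) = -4*f
g(x) = -2*sqrt(1 + x) (g(x) = -2*sqrt(x + 1) = -2*sqrt(1 + x))
g(1)*Y(-23) = (-2*sqrt(1 + 1))*(-4*(-23)) = -2*sqrt(2)*92 = -184*sqrt(2)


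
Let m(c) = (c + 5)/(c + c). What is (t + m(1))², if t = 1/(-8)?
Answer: 529/64 ≈ 8.2656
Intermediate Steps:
t = -⅛ ≈ -0.12500
m(c) = (5 + c)/(2*c) (m(c) = (5 + c)/((2*c)) = (5 + c)*(1/(2*c)) = (5 + c)/(2*c))
(t + m(1))² = (-⅛ + (½)*(5 + 1)/1)² = (-⅛ + (½)*1*6)² = (-⅛ + 3)² = (23/8)² = 529/64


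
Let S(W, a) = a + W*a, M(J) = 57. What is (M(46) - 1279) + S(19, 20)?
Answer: -822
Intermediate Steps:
(M(46) - 1279) + S(19, 20) = (57 - 1279) + 20*(1 + 19) = -1222 + 20*20 = -1222 + 400 = -822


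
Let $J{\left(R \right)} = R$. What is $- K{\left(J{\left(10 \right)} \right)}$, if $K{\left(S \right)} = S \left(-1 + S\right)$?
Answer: $-90$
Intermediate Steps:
$- K{\left(J{\left(10 \right)} \right)} = - 10 \left(-1 + 10\right) = - 10 \cdot 9 = \left(-1\right) 90 = -90$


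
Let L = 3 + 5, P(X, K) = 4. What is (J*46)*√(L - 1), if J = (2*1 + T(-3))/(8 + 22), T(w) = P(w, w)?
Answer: 46*√7/5 ≈ 24.341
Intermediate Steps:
T(w) = 4
L = 8
J = ⅕ (J = (2*1 + 4)/(8 + 22) = (2 + 4)/30 = 6*(1/30) = ⅕ ≈ 0.20000)
(J*46)*√(L - 1) = ((⅕)*46)*√(8 - 1) = 46*√7/5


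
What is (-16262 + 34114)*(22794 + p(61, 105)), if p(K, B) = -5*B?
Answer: 397546188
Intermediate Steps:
(-16262 + 34114)*(22794 + p(61, 105)) = (-16262 + 34114)*(22794 - 5*105) = 17852*(22794 - 525) = 17852*22269 = 397546188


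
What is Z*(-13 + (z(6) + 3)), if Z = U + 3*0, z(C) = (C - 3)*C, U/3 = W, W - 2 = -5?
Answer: -72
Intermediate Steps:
W = -3 (W = 2 - 5 = -3)
U = -9 (U = 3*(-3) = -9)
z(C) = C*(-3 + C) (z(C) = (-3 + C)*C = C*(-3 + C))
Z = -9 (Z = -9 + 3*0 = -9 + 0 = -9)
Z*(-13 + (z(6) + 3)) = -9*(-13 + (6*(-3 + 6) + 3)) = -9*(-13 + (6*3 + 3)) = -9*(-13 + (18 + 3)) = -9*(-13 + 21) = -9*8 = -72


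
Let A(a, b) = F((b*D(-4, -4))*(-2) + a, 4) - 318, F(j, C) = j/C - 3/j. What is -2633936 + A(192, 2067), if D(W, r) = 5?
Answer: -9008181755/3413 ≈ -2.6394e+6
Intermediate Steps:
F(j, C) = -3/j + j/C
A(a, b) = -318 - 3/(a - 10*b) - 5*b/2 + a/4 (A(a, b) = (-3/((b*5)*(-2) + a) + ((b*5)*(-2) + a)/4) - 318 = (-3/((5*b)*(-2) + a) + ((5*b)*(-2) + a)*(¼)) - 318 = (-3/(-10*b + a) + (-10*b + a)*(¼)) - 318 = (-3/(a - 10*b) + (a - 10*b)*(¼)) - 318 = (-3/(a - 10*b) + (-5*b/2 + a/4)) - 318 = (-3/(a - 10*b) - 5*b/2 + a/4) - 318 = -318 - 3/(a - 10*b) - 5*b/2 + a/4)
-2633936 + A(192, 2067) = -2633936 + (-12 + (192 - 10*2067)*(-1272 + 192 - 10*2067))/(4*(192 - 10*2067)) = -2633936 + (-12 + (192 - 20670)*(-1272 + 192 - 20670))/(4*(192 - 20670)) = -2633936 + (¼)*(-12 - 20478*(-21750))/(-20478) = -2633936 + (¼)*(-1/20478)*(-12 + 445396500) = -2633936 + (¼)*(-1/20478)*445396488 = -2633936 - 18558187/3413 = -9008181755/3413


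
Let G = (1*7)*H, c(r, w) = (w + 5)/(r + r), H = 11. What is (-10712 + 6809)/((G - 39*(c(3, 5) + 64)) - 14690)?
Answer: 3903/17174 ≈ 0.22726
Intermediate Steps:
c(r, w) = (5 + w)/(2*r) (c(r, w) = (5 + w)/((2*r)) = (5 + w)*(1/(2*r)) = (5 + w)/(2*r))
G = 77 (G = (1*7)*11 = 7*11 = 77)
(-10712 + 6809)/((G - 39*(c(3, 5) + 64)) - 14690) = (-10712 + 6809)/((77 - 39*((1/2)*(5 + 5)/3 + 64)) - 14690) = -3903/((77 - 39*((1/2)*(1/3)*10 + 64)) - 14690) = -3903/((77 - 39*(5/3 + 64)) - 14690) = -3903/((77 - 39*197/3) - 14690) = -3903/((77 - 1*2561) - 14690) = -3903/((77 - 2561) - 14690) = -3903/(-2484 - 14690) = -3903/(-17174) = -3903*(-1/17174) = 3903/17174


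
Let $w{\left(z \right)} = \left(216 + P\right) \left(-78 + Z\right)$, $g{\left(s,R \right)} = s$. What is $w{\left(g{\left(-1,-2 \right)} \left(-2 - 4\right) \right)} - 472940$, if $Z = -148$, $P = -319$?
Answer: $-449662$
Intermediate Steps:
$w{\left(z \right)} = 23278$ ($w{\left(z \right)} = \left(216 - 319\right) \left(-78 - 148\right) = \left(-103\right) \left(-226\right) = 23278$)
$w{\left(g{\left(-1,-2 \right)} \left(-2 - 4\right) \right)} - 472940 = 23278 - 472940 = -449662$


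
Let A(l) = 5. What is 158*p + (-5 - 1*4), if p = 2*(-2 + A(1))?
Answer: 939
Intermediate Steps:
p = 6 (p = 2*(-2 + 5) = 2*3 = 6)
158*p + (-5 - 1*4) = 158*6 + (-5 - 1*4) = 948 + (-5 - 4) = 948 - 9 = 939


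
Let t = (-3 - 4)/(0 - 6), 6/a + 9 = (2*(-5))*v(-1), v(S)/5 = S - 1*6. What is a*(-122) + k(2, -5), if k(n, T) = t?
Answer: -2005/2046 ≈ -0.97996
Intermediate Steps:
v(S) = -30 + 5*S (v(S) = 5*(S - 1*6) = 5*(S - 6) = 5*(-6 + S) = -30 + 5*S)
a = 6/341 (a = 6/(-9 + (2*(-5))*(-30 + 5*(-1))) = 6/(-9 - 10*(-30 - 5)) = 6/(-9 - 10*(-35)) = 6/(-9 + 350) = 6/341 ≈ 0.017595)
t = 7/6 (t = -7/(-6) = -7*(-⅙) = 7/6 ≈ 1.1667)
k(n, T) = 7/6
a*(-122) + k(2, -5) = (6/341)*(-122) + 7/6 = -732/341 + 7/6 = -2005/2046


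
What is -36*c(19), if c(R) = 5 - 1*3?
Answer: -72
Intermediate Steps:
c(R) = 2 (c(R) = 5 - 3 = 2)
-36*c(19) = -36*2 = -72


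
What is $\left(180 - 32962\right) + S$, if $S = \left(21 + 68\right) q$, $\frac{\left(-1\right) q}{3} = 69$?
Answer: $-51205$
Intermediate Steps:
$q = -207$ ($q = \left(-3\right) 69 = -207$)
$S = -18423$ ($S = \left(21 + 68\right) \left(-207\right) = 89 \left(-207\right) = -18423$)
$\left(180 - 32962\right) + S = \left(180 - 32962\right) - 18423 = -32782 - 18423 = -51205$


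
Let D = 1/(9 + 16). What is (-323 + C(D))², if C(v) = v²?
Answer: 40753111876/390625 ≈ 1.0433e+5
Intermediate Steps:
D = 1/25 ≈ 0.040000
(-323 + C(D))² = (-323 + (1/25)²)² = (-323 + 1/625)² = (-201874/625)² = 40753111876/390625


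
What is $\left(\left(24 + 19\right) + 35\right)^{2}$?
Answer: $6084$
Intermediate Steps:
$\left(\left(24 + 19\right) + 35\right)^{2} = \left(43 + 35\right)^{2} = 78^{2} = 6084$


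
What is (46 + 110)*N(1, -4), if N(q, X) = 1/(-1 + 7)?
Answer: 26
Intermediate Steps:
N(q, X) = ⅙ (N(q, X) = 1/6 = ⅙)
(46 + 110)*N(1, -4) = (46 + 110)*(⅙) = 156*(⅙) = 26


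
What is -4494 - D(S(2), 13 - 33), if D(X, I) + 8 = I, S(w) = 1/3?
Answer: -4466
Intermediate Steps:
S(w) = ⅓
D(X, I) = -8 + I
-4494 - D(S(2), 13 - 33) = -4494 - (-8 + (13 - 33)) = -4494 - (-8 - 20) = -4494 - 1*(-28) = -4494 + 28 = -4466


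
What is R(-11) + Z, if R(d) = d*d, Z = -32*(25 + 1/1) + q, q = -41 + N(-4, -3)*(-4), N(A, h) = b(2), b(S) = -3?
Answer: -740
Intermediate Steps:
N(A, h) = -3
q = -29 (q = -41 - 3*(-4) = -41 + 12 = -29)
Z = -861 (Z = -32*(25 + 1/1) - 29 = -32*(25 + 1) - 29 = -32*26 - 29 = -832 - 29 = -861)
R(d) = d**2
R(-11) + Z = (-11)**2 - 861 = 121 - 861 = -740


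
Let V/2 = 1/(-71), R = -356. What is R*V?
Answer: 712/71 ≈ 10.028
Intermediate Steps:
V = -2/71 (V = 2/(-71) = 2*(-1/71) = -2/71 ≈ -0.028169)
R*V = -356*(-2/71) = 712/71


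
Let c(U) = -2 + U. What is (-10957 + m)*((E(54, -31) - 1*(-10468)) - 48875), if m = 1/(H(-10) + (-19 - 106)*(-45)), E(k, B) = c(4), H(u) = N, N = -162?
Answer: 2298849946450/5463 ≈ 4.2080e+8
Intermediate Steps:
H(u) = -162
E(k, B) = 2 (E(k, B) = -2 + 4 = 2)
m = 1/5463 (m = 1/(-162 + (-19 - 106)*(-45)) = 1/(-162 - 125*(-45)) = 1/(-162 + 5625) = 1/5463 ≈ 0.00018305)
(-10957 + m)*((E(54, -31) - 1*(-10468)) - 48875) = (-10957 + 1/5463)*((2 - 1*(-10468)) - 48875) = -59858090*((2 + 10468) - 48875)/5463 = -59858090*(10470 - 48875)/5463 = -59858090/5463*(-38405) = 2298849946450/5463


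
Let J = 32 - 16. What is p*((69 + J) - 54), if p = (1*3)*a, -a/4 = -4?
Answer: 1488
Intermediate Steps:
a = 16 (a = -4*(-4) = 16)
J = 16
p = 48 (p = (1*3)*16 = 3*16 = 48)
p*((69 + J) - 54) = 48*((69 + 16) - 54) = 48*(85 - 54) = 48*31 = 1488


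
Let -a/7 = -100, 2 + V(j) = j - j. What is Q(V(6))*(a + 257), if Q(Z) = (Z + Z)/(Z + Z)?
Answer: 957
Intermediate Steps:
V(j) = -2 (V(j) = -2 + (j - j) = -2 + 0 = -2)
a = 700 (a = -7*(-100) = 700)
Q(Z) = 1 (Q(Z) = (2*Z)/((2*Z)) = (2*Z)*(1/(2*Z)) = 1)
Q(V(6))*(a + 257) = 1*(700 + 257) = 1*957 = 957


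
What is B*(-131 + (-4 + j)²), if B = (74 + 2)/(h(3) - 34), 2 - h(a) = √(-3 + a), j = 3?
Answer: 1235/4 ≈ 308.75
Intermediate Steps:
h(a) = 2 - √(-3 + a)
B = -19/8 (B = (74 + 2)/((2 - √(-3 + 3)) - 34) = 76/((2 - √0) - 34) = 76/((2 - 1*0) - 34) = 76/((2 + 0) - 34) = 76/(2 - 34) = 76/(-32) = 76*(-1/32) = -19/8 ≈ -2.3750)
B*(-131 + (-4 + j)²) = -19*(-131 + (-4 + 3)²)/8 = -19*(-131 + (-1)²)/8 = -19*(-131 + 1)/8 = -19/8*(-130) = 1235/4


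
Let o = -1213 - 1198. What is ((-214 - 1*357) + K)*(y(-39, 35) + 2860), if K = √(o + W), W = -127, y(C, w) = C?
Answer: -1610791 + 8463*I*√282 ≈ -1.6108e+6 + 1.4212e+5*I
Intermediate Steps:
o = -2411
K = 3*I*√282 (K = √(-2411 - 127) = √(-2538) = 3*I*√282 ≈ 50.379*I)
((-214 - 1*357) + K)*(y(-39, 35) + 2860) = ((-214 - 1*357) + 3*I*√282)*(-39 + 2860) = ((-214 - 357) + 3*I*√282)*2821 = (-571 + 3*I*√282)*2821 = -1610791 + 8463*I*√282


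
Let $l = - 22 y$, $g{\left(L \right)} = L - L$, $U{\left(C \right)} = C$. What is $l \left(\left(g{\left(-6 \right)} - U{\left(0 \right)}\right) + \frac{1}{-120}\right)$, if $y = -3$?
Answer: $- \frac{11}{20} \approx -0.55$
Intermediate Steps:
$g{\left(L \right)} = 0$
$l = 66$ ($l = - 22 \left(-3\right) = \left(-1\right) \left(-66\right) = 66$)
$l \left(\left(g{\left(-6 \right)} - U{\left(0 \right)}\right) + \frac{1}{-120}\right) = 66 \left(\left(0 - 0\right) + \frac{1}{-120}\right) = 66 \left(\left(0 + 0\right) - \frac{1}{120}\right) = 66 \left(0 - \frac{1}{120}\right) = 66 \left(- \frac{1}{120}\right) = - \frac{11}{20}$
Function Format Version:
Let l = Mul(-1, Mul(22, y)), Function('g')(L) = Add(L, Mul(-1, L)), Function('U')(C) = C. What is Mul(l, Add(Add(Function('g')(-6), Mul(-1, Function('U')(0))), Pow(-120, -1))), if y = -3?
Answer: Rational(-11, 20) ≈ -0.55000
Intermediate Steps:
Function('g')(L) = 0
l = 66 (l = Mul(-1, Mul(22, -3)) = Mul(-1, -66) = 66)
Mul(l, Add(Add(Function('g')(-6), Mul(-1, Function('U')(0))), Pow(-120, -1))) = Mul(66, Add(Add(0, Mul(-1, 0)), Pow(-120, -1))) = Mul(66, Add(Add(0, 0), Rational(-1, 120))) = Mul(66, Add(0, Rational(-1, 120))) = Mul(66, Rational(-1, 120)) = Rational(-11, 20)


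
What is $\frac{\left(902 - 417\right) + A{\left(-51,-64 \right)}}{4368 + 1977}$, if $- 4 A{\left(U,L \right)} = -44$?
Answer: $\frac{496}{6345} \approx 0.078172$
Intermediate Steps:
$A{\left(U,L \right)} = 11$ ($A{\left(U,L \right)} = \left(- \frac{1}{4}\right) \left(-44\right) = 11$)
$\frac{\left(902 - 417\right) + A{\left(-51,-64 \right)}}{4368 + 1977} = \frac{\left(902 - 417\right) + 11}{4368 + 1977} = \frac{485 + 11}{6345} = 496 \cdot \frac{1}{6345} = \frac{496}{6345}$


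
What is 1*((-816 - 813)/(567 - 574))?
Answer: 1629/7 ≈ 232.71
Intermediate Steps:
1*((-816 - 813)/(567 - 574)) = 1*(-1629/(-7)) = 1*(-1629*(-⅐)) = 1*(1629/7) = 1629/7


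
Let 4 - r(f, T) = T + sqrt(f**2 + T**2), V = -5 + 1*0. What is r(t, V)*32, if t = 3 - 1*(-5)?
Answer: 288 - 32*sqrt(89) ≈ -13.887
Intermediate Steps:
t = 8 (t = 3 + 5 = 8)
V = -5 (V = -5 + 0 = -5)
r(f, T) = 4 - T - sqrt(T**2 + f**2) (r(f, T) = 4 - (T + sqrt(f**2 + T**2)) = 4 - (T + sqrt(T**2 + f**2)) = 4 + (-T - sqrt(T**2 + f**2)) = 4 - T - sqrt(T**2 + f**2))
r(t, V)*32 = (4 - 1*(-5) - sqrt((-5)**2 + 8**2))*32 = (4 + 5 - sqrt(25 + 64))*32 = (4 + 5 - sqrt(89))*32 = (9 - sqrt(89))*32 = 288 - 32*sqrt(89)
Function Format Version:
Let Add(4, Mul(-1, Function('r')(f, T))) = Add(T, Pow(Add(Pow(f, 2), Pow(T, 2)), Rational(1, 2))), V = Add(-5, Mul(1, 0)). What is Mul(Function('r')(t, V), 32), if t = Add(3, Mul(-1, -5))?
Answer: Add(288, Mul(-32, Pow(89, Rational(1, 2)))) ≈ -13.887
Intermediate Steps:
t = 8 (t = Add(3, 5) = 8)
V = -5 (V = Add(-5, 0) = -5)
Function('r')(f, T) = Add(4, Mul(-1, T), Mul(-1, Pow(Add(Pow(T, 2), Pow(f, 2)), Rational(1, 2)))) (Function('r')(f, T) = Add(4, Mul(-1, Add(T, Pow(Add(Pow(f, 2), Pow(T, 2)), Rational(1, 2))))) = Add(4, Mul(-1, Add(T, Pow(Add(Pow(T, 2), Pow(f, 2)), Rational(1, 2))))) = Add(4, Add(Mul(-1, T), Mul(-1, Pow(Add(Pow(T, 2), Pow(f, 2)), Rational(1, 2))))) = Add(4, Mul(-1, T), Mul(-1, Pow(Add(Pow(T, 2), Pow(f, 2)), Rational(1, 2)))))
Mul(Function('r')(t, V), 32) = Mul(Add(4, Mul(-1, -5), Mul(-1, Pow(Add(Pow(-5, 2), Pow(8, 2)), Rational(1, 2)))), 32) = Mul(Add(4, 5, Mul(-1, Pow(Add(25, 64), Rational(1, 2)))), 32) = Mul(Add(4, 5, Mul(-1, Pow(89, Rational(1, 2)))), 32) = Mul(Add(9, Mul(-1, Pow(89, Rational(1, 2)))), 32) = Add(288, Mul(-32, Pow(89, Rational(1, 2))))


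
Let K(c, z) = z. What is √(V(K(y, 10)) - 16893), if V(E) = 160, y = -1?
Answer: I*√16733 ≈ 129.36*I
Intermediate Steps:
√(V(K(y, 10)) - 16893) = √(160 - 16893) = √(-16733) = I*√16733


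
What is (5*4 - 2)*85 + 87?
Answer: 1617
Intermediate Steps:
(5*4 - 2)*85 + 87 = (20 - 2)*85 + 87 = 18*85 + 87 = 1530 + 87 = 1617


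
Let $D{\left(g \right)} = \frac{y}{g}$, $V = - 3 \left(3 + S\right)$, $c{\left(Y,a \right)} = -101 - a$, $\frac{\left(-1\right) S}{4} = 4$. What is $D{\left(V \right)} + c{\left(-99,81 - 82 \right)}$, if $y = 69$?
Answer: $- \frac{1277}{13} \approx -98.231$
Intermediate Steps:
$S = -16$ ($S = \left(-4\right) 4 = -16$)
$V = 39$ ($V = - 3 \left(3 - 16\right) = \left(-3\right) \left(-13\right) = 39$)
$D{\left(g \right)} = \frac{69}{g}$
$D{\left(V \right)} + c{\left(-99,81 - 82 \right)} = \frac{69}{39} - 100 = 69 \cdot \frac{1}{39} - 100 = \frac{23}{13} + \left(-101 + 1\right) = \frac{23}{13} - 100 = - \frac{1277}{13}$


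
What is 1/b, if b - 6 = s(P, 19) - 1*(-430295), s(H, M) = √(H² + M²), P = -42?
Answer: 430301/185158948476 - 5*√85/185158948476 ≈ 2.3237e-6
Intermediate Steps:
b = 430301 + 5*√85 (b = 6 + (√((-42)² + 19²) - 1*(-430295)) = 6 + (√(1764 + 361) + 430295) = 6 + (√2125 + 430295) = 6 + (5*√85 + 430295) = 6 + (430295 + 5*√85) = 430301 + 5*√85 ≈ 4.3035e+5)
1/b = 1/(430301 + 5*√85)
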